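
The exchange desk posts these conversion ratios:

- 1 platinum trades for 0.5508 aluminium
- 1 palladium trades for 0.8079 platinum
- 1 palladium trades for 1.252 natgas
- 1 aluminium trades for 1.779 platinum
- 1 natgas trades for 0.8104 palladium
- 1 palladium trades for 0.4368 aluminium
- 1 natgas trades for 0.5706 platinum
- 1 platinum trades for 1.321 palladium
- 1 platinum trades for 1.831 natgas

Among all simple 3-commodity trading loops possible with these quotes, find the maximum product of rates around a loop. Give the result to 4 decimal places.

1.1988

natgas→palladium→platinum→natgas: 0.8104 × 0.8079 × 1.831 = 1.19880
palladium→aluminium→platinum→palladium: 0.4368 × 1.779 × 1.321 = 1.02651
natgas→platinum→palladium→natgas: 0.5706 × 1.321 × 1.252 = 0.94371
Maximum is natgas→palladium→platinum→natgas at 1.1988; arbitrage exists.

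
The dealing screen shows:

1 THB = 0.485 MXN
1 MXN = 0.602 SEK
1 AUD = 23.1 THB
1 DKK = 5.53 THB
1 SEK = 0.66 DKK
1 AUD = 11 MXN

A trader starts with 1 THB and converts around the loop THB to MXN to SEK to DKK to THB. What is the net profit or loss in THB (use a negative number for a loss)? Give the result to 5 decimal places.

0.06563

1 THB × 0.485 = 0.485 MXN
0.485 MXN × 0.602 = 0.29197 SEK
0.29197 SEK × 0.66 = 0.1927002 DKK
0.1927002 DKK × 5.53 = 1.065632106 THB
Net change: 1.065632106 − 1 = 0.065632106 THB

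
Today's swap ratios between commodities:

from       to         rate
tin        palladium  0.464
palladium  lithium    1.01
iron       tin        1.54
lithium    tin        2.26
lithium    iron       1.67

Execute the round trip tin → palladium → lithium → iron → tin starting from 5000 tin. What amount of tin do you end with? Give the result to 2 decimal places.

5000 tin × 0.464 = 2320 palladium
2320 palladium × 1.01 = 2343.2 lithium
2343.2 lithium × 1.67 = 3913.144 iron
3913.144 iron × 1.54 = 6026.24176 tin

6026.24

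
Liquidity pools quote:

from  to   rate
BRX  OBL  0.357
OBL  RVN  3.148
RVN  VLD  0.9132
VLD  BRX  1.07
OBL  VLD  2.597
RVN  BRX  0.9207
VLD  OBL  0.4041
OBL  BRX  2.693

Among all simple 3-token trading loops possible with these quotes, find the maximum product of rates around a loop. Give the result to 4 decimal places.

1.1617

VLD→OBL→RVN→VLD: 0.4041 × 3.148 × 0.9132 = 1.16169
RVN→BRX→OBL→RVN: 0.9207 × 0.357 × 3.148 = 1.03472
VLD→BRX→OBL→VLD: 1.07 × 0.357 × 2.597 = 0.99203
Maximum is VLD→OBL→RVN→VLD at 1.1617; arbitrage exists.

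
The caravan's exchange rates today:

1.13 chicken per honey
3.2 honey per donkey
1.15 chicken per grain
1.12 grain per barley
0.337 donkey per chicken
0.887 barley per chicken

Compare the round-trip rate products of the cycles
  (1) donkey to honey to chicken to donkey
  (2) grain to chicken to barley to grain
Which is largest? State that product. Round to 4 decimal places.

1.2186

(1) 3.2 × 1.13 × 0.337 = 1.21859
(2) 1.15 × 0.887 × 1.12 = 1.14246
Highest is cycle (1) at 1.2186 (>1, arbitrage).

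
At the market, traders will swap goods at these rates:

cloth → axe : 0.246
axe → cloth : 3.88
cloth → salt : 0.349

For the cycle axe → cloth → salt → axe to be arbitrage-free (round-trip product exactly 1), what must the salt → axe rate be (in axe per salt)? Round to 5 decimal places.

Known legs of the cycle: 3.88 × 0.349 = 1.35412
For no arbitrage the full-cycle product must be 1, so the missing rate is 1 / 1.35412 ≈ 0.7384870.

0.73849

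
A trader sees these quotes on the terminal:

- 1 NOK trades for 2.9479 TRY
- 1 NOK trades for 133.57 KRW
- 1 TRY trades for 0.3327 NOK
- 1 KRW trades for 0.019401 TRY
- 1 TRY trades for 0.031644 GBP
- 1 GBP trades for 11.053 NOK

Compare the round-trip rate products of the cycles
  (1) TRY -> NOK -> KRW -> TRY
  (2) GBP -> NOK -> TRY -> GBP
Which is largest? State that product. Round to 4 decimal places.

(1) 0.3327 × 133.57 × 0.019401 = 0.86216
(2) 11.053 × 2.9479 × 0.031644 = 1.03106
Highest is cycle (2) at 1.0311 (>1, arbitrage).

1.0311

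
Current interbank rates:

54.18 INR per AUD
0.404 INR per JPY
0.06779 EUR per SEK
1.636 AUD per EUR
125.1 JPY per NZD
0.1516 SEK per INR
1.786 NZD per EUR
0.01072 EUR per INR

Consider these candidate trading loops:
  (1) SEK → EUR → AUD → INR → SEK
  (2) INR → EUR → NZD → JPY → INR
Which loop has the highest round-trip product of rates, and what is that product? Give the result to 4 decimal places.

(1) 0.06779 × 1.636 × 54.18 × 0.1516 = 0.91093
(2) 0.01072 × 1.786 × 125.1 × 0.404 = 0.96764
Highest is cycle (2) at 0.9676 (≤1, no arbitrage).

0.9676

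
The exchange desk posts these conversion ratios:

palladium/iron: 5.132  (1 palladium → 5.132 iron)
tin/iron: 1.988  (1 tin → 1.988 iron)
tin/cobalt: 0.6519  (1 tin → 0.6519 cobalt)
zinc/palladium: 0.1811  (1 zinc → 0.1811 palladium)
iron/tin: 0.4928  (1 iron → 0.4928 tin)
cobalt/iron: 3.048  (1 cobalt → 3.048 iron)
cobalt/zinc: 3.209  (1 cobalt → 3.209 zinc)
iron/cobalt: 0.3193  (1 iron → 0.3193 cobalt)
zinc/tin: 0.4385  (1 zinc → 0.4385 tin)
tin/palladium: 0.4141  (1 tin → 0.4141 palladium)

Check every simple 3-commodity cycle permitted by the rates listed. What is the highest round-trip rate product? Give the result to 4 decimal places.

1.0473

palladium→iron→tin→palladium: 5.132 × 0.4928 × 0.4141 = 1.04728
iron→tin→cobalt→iron: 0.4928 × 0.6519 × 3.048 = 0.97919
zinc→tin→cobalt→zinc: 0.4385 × 0.6519 × 3.209 = 0.91732
Maximum is palladium→iron→tin→palladium at 1.0473; arbitrage exists.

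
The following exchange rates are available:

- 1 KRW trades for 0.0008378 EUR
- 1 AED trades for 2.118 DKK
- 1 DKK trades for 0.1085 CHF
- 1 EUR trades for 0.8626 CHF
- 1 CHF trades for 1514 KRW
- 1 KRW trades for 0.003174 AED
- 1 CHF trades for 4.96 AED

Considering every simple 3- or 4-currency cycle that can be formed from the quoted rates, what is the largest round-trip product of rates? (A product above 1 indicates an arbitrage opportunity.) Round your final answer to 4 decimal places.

DKK→CHF→AED→DKK: 0.1085 × 4.96 × 2.118 = 1.13982
DKK→CHF→KRW→AED→DKK: 0.1085 × 1514 × 0.003174 × 2.118 = 1.10430
EUR→CHF→KRW→EUR: 0.8626 × 1514 × 0.0008378 = 1.09415
Maximum is DKK→CHF→AED→DKK at 1.1398; arbitrage exists.

1.1398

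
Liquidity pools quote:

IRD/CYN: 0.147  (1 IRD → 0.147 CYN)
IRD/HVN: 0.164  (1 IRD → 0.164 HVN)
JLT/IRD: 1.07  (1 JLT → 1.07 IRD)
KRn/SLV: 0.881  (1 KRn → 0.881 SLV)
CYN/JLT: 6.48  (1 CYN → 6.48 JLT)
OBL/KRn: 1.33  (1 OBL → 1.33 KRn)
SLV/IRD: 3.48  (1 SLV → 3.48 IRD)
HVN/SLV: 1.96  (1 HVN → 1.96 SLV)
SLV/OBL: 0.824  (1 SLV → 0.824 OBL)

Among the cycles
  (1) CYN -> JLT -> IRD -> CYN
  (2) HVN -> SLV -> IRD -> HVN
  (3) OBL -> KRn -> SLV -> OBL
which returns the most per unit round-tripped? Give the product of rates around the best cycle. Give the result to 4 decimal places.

(1) 6.48 × 1.07 × 0.147 = 1.01924
(2) 1.96 × 3.48 × 0.164 = 1.11861
(3) 1.33 × 0.881 × 0.824 = 0.96551
Highest is cycle (2) at 1.1186 (>1, arbitrage).

1.1186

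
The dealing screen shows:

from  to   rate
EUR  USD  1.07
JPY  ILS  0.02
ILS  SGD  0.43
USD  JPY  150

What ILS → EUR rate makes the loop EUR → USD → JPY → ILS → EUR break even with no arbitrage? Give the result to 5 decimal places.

0.31153

Known legs of the cycle: 1.07 × 150 × 0.02 = 3.21
For no arbitrage the full-cycle product must be 1, so the missing rate is 1 / 3.21 ≈ 0.3115265.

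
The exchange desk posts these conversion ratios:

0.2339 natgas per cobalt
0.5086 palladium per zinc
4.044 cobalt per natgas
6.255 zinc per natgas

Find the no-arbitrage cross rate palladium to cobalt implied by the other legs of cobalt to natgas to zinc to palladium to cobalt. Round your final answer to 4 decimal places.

1.3439

Known legs of the cycle: 0.2339 × 6.255 × 0.5086 = 0.7441044327
For no arbitrage the full-cycle product must be 1, so the missing rate is 1 / 0.7441044327 ≈ 1.343897.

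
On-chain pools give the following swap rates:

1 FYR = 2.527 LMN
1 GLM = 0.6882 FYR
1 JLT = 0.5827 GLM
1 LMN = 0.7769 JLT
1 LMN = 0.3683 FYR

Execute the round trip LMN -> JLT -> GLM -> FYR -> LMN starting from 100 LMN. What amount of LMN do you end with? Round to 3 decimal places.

100 LMN × 0.7769 = 77.69 JLT
77.69 JLT × 0.5827 = 45.269963 GLM
45.269963 GLM × 0.6882 = 31.1547885366 FYR
31.1547885366 FYR × 2.527 = 78.7281506319882 LMN

78.728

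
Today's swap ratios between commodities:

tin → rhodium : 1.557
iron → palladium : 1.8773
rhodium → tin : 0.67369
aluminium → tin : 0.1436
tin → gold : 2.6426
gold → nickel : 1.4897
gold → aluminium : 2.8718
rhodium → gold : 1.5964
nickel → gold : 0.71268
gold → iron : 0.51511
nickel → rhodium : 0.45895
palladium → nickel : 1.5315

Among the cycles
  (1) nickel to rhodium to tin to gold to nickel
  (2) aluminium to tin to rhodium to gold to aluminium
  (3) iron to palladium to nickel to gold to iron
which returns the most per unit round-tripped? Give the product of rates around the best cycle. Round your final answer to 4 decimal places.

1.2172

(1) 0.45895 × 0.67369 × 2.6426 × 1.4897 = 1.21718
(2) 0.1436 × 1.557 × 1.5964 × 2.8718 = 1.02504
(3) 1.8773 × 1.5315 × 0.71268 × 0.51511 = 1.05547
Highest is cycle (1) at 1.2172 (>1, arbitrage).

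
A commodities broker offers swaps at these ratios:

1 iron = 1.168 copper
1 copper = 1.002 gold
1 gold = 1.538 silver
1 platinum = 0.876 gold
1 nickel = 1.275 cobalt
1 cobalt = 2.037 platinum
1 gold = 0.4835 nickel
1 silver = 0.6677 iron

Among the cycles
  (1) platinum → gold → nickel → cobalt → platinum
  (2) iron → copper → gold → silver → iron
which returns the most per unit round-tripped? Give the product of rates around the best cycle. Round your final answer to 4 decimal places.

(1) 0.876 × 0.4835 × 1.275 × 2.037 = 1.10002
(2) 1.168 × 1.002 × 1.538 × 0.6677 = 1.20184
Highest is cycle (2) at 1.2018 (>1, arbitrage).

1.2018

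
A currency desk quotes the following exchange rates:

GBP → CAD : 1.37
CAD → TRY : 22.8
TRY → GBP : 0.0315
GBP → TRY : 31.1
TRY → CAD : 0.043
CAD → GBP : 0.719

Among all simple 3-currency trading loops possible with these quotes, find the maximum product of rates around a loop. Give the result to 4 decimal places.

0.9839

CAD→TRY→GBP→CAD: 22.8 × 0.0315 × 1.37 = 0.98393
CAD→GBP→TRY→CAD: 0.719 × 31.1 × 0.043 = 0.96152
Maximum is CAD→TRY→GBP→CAD at 0.9839; no arbitrage — every cycle loses value.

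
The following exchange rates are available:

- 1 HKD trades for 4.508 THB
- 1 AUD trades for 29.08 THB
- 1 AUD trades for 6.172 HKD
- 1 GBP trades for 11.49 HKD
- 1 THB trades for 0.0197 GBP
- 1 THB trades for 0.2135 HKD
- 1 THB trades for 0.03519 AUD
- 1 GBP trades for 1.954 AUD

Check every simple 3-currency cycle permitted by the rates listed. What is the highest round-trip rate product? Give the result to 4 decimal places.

AUD→THB→GBP→AUD: 29.08 × 0.0197 × 1.954 = 1.11940
HKD→THB→GBP→HKD: 4.508 × 0.0197 × 11.49 = 1.02040
HKD→THB→AUD→HKD: 4.508 × 0.03519 × 6.172 = 0.97910
Maximum is AUD→THB→GBP→AUD at 1.1194; arbitrage exists.

1.1194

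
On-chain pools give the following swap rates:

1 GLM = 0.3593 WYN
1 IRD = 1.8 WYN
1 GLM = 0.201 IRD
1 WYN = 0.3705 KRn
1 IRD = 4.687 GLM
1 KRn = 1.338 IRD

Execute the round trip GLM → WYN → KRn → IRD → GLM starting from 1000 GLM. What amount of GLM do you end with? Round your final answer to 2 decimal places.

834.83

1000 GLM × 0.3593 = 359.3 WYN
359.3 WYN × 0.3705 = 133.12065 KRn
133.12065 KRn × 1.338 = 178.1154297 IRD
178.1154297 IRD × 4.687 = 834.8270190039 GLM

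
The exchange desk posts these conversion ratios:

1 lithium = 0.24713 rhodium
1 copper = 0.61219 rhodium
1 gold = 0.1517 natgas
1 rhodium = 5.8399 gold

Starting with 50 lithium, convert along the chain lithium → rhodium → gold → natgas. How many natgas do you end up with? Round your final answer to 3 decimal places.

10.947

50 lithium × 0.24713 = 12.3565 rhodium
12.3565 rhodium × 5.8399 = 72.16072435 gold
72.16072435 gold × 0.1517 = 10.946781883895 natgas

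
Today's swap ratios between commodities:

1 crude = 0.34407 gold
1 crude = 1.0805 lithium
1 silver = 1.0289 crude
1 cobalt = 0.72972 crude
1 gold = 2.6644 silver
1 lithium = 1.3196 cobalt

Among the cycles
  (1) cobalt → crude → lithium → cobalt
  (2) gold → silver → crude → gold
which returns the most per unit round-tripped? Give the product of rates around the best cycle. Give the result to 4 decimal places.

1.0405

(1) 0.72972 × 1.0805 × 1.3196 = 1.04046
(2) 2.6644 × 1.0289 × 0.34407 = 0.94323
Highest is cycle (1) at 1.0405 (>1, arbitrage).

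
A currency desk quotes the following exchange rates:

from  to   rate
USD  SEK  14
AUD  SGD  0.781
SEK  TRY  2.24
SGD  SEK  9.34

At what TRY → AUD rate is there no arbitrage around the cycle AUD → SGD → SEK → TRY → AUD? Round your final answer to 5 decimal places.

0.06120

Known legs of the cycle: 0.781 × 9.34 × 2.24 = 16.3397696
For no arbitrage the full-cycle product must be 1, so the missing rate is 1 / 16.3397696 ≈ 0.0612004.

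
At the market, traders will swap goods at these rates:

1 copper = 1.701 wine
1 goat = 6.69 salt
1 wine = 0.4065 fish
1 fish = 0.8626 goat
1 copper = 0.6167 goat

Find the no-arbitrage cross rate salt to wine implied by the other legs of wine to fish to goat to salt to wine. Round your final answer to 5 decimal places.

Known legs of the cycle: 0.4065 × 0.8626 × 6.69 = 2.345827761
For no arbitrage the full-cycle product must be 1, so the missing rate is 1 / 2.345827761 ≈ 0.4262888.

0.42629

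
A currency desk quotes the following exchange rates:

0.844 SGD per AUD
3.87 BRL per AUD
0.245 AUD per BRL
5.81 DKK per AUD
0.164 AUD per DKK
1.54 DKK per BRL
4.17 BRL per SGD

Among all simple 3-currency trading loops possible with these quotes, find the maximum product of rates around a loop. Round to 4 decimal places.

0.9774

BRL→DKK→AUD→BRL: 1.54 × 0.164 × 3.87 = 0.97741
BRL→AUD→SGD→BRL: 0.245 × 0.844 × 4.17 = 0.86227
Maximum is BRL→DKK→AUD→BRL at 0.9774; no arbitrage — every cycle loses value.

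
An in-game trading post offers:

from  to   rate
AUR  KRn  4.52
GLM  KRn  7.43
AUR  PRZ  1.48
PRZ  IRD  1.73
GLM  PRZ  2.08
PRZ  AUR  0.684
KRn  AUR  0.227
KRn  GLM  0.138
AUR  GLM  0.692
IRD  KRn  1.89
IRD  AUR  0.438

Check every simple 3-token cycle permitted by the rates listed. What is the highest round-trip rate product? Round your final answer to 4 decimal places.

GLM→KRn→AUR→GLM: 7.43 × 0.227 × 0.692 = 1.16713
PRZ→IRD→AUR→PRZ: 1.73 × 0.438 × 1.48 = 1.12146
PRZ→AUR→GLM→PRZ: 0.684 × 0.692 × 2.08 = 0.98452
Maximum is GLM→KRn→AUR→GLM at 1.1671; arbitrage exists.

1.1671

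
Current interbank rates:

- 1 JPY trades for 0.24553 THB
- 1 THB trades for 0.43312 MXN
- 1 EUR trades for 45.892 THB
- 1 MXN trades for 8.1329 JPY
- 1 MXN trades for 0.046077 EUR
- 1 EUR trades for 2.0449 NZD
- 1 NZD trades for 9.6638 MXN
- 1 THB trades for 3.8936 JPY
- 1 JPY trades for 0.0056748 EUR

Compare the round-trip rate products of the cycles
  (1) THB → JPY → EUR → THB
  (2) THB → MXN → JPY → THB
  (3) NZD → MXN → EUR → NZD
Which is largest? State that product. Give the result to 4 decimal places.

1.0140

(1) 3.8936 × 0.0056748 × 45.892 = 1.01400
(2) 0.43312 × 8.1329 × 0.24553 = 0.86488
(3) 9.6638 × 0.046077 × 2.0449 = 0.91055
Highest is cycle (1) at 1.0140 (>1, arbitrage).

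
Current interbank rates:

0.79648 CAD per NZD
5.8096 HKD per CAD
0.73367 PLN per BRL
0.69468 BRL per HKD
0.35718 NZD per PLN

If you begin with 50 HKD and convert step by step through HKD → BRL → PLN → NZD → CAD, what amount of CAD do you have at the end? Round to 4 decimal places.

7.2497

50 HKD × 0.69468 = 34.734 BRL
34.734 BRL × 0.73367 = 25.48329378 PLN
25.48329378 PLN × 0.35718 = 9.1021228723404 NZD
9.1021228723404 NZD × 0.79648 = 7.249658825361681792 CAD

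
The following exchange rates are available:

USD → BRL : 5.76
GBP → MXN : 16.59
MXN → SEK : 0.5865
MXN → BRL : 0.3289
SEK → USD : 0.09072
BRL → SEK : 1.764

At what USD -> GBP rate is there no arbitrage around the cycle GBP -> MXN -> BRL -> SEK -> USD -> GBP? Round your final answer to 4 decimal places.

Known legs of the cycle: 16.59 × 0.3289 × 1.764 × 0.09072 = 0.87319629004608
For no arbitrage the full-cycle product must be 1, so the missing rate is 1 / 0.87319629004608 ≈ 1.145218.

1.1452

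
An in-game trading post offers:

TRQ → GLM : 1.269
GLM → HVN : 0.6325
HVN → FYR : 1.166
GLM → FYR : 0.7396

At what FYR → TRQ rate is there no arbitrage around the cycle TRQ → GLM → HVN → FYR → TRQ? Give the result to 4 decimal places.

Known legs of the cycle: 1.269 × 0.6325 × 1.166 = 0.935881155
For no arbitrage the full-cycle product must be 1, so the missing rate is 1 / 0.935881155 ≈ 1.068512.

1.0685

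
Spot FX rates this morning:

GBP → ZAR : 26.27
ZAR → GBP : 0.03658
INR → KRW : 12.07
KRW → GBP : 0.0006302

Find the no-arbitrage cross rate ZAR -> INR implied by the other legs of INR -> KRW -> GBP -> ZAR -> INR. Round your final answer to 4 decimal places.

5.0044

Known legs of the cycle: 12.07 × 0.0006302 × 26.27 = 0.19982312278
For no arbitrage the full-cycle product must be 1, so the missing rate is 1 / 0.19982312278 ≈ 5.004426.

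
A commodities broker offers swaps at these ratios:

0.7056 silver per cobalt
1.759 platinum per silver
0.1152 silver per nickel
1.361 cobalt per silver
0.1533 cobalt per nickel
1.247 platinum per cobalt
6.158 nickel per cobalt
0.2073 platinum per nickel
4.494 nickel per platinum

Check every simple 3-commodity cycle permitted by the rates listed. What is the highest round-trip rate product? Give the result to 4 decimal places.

0.9655

silver→cobalt→nickel→silver: 1.361 × 6.158 × 0.1152 = 0.96550
silver→platinum→nickel→silver: 1.759 × 4.494 × 0.1152 = 0.91065
platinum→nickel→cobalt→platinum: 4.494 × 0.1533 × 1.247 = 0.85910
Maximum is silver→cobalt→nickel→silver at 0.9655; no arbitrage — every cycle loses value.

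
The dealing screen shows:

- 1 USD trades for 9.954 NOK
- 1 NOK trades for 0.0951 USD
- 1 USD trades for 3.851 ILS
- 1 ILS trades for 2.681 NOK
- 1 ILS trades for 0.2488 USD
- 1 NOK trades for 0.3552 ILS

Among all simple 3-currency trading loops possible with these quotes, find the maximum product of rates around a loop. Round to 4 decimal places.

ILS→NOK→USD→ILS: 2.681 × 0.0951 × 3.851 = 0.98186
ILS→USD→NOK→ILS: 0.2488 × 9.954 × 0.3552 = 0.87967
Maximum is ILS→NOK→USD→ILS at 0.9819; no arbitrage — every cycle loses value.

0.9819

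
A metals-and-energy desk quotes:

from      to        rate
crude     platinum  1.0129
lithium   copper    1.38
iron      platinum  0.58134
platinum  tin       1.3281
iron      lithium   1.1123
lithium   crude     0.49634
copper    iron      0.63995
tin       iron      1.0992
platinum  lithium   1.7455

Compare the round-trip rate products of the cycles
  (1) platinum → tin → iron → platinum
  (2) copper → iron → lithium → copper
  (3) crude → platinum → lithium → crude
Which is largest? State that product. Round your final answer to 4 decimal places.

(1) 1.3281 × 1.0992 × 0.58134 = 0.84867
(2) 0.63995 × 1.1123 × 1.38 = 0.98231
(3) 1.0129 × 1.7455 × 0.49634 = 0.87754
Highest is cycle (2) at 0.9823 (≤1, no arbitrage).

0.9823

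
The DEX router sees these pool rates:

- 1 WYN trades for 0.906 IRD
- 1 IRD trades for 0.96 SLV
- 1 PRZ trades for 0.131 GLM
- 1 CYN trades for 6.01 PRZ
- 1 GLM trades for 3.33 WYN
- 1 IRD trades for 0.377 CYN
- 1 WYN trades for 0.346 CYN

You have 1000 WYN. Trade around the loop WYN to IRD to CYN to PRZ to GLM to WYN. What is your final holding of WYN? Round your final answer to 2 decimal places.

895.49

1000 WYN × 0.906 = 906 IRD
906 IRD × 0.377 = 341.562 CYN
341.562 CYN × 6.01 = 2052.78762 PRZ
2052.78762 PRZ × 0.131 = 268.91517822 GLM
268.91517822 GLM × 3.33 = 895.4875434726 WYN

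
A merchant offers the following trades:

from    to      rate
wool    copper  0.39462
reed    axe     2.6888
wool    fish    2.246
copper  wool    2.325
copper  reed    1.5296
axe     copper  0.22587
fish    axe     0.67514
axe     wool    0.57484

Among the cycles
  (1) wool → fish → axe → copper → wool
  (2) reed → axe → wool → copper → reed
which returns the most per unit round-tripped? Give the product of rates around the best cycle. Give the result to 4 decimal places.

(1) 2.246 × 0.67514 × 0.22587 × 2.325 = 0.79632
(2) 2.6888 × 0.57484 × 0.39462 × 1.5296 = 0.93296
Highest is cycle (2) at 0.9330 (≤1, no arbitrage).

0.9330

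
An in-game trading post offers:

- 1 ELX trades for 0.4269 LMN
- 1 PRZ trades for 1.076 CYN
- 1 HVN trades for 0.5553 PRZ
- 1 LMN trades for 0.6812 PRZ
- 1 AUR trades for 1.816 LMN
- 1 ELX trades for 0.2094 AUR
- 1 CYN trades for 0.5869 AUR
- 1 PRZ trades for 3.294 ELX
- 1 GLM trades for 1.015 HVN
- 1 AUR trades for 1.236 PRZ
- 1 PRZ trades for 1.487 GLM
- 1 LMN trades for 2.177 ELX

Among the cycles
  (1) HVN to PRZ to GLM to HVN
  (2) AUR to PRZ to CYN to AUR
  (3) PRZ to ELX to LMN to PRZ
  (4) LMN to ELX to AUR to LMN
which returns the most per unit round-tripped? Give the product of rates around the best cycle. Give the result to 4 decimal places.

0.9579

(1) 0.5553 × 1.487 × 1.015 = 0.83812
(2) 1.236 × 1.076 × 0.5869 = 0.78054
(3) 3.294 × 0.4269 × 0.6812 = 0.95791
(4) 2.177 × 0.2094 × 1.816 = 0.82785
Highest is cycle (3) at 0.9579 (≤1, no arbitrage).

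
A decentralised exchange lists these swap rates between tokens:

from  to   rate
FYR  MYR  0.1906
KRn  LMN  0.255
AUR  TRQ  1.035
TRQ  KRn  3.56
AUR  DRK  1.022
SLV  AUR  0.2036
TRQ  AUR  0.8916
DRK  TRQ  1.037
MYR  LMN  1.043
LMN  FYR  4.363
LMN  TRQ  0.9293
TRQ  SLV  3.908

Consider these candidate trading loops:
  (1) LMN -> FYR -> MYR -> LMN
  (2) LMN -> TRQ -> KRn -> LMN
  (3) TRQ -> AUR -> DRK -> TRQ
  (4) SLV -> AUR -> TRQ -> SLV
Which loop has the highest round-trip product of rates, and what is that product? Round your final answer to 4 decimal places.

0.9449

(1) 4.363 × 0.1906 × 1.043 = 0.86735
(2) 0.9293 × 3.56 × 0.255 = 0.84362
(3) 0.8916 × 1.022 × 1.037 = 0.94493
(4) 0.2036 × 1.035 × 3.908 = 0.82352
Highest is cycle (3) at 0.9449 (≤1, no arbitrage).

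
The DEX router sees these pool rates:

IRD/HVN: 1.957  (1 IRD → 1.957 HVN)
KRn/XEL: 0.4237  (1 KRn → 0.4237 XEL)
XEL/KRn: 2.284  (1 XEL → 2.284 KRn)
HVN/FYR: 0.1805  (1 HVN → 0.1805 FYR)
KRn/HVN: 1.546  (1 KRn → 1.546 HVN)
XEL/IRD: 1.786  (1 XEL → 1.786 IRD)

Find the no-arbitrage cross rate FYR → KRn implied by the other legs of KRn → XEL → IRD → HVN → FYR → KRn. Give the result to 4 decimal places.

3.7410

Known legs of the cycle: 0.4237 × 1.786 × 1.957 × 0.1805 = 0.2673055342757
For no arbitrage the full-cycle product must be 1, so the missing rate is 1 / 0.2673055342757 ≈ 3.741037.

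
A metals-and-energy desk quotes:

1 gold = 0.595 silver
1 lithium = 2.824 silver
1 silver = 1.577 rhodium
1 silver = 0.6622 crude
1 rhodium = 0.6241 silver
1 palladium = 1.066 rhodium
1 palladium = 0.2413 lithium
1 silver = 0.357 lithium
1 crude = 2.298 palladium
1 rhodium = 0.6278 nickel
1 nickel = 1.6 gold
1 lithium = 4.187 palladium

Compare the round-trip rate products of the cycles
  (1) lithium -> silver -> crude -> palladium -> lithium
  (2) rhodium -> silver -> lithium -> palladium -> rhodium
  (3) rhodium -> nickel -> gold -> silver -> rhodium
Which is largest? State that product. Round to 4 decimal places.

(1) 2.824 × 0.6622 × 2.298 × 0.2413 = 1.03696
(2) 0.6241 × 0.357 × 4.187 × 1.066 = 0.99445
(3) 0.6278 × 1.6 × 0.595 × 1.577 = 0.94252
Highest is cycle (1) at 1.0370 (>1, arbitrage).

1.0370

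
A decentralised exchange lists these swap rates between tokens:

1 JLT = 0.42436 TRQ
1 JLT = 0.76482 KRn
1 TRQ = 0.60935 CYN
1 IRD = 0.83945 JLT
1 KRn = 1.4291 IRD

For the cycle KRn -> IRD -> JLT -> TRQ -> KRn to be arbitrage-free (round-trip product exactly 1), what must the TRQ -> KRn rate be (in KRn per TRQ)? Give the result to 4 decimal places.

1.9643

Known legs of the cycle: 1.4291 × 0.83945 × 0.42436 = 0.5090868667582
For no arbitrage the full-cycle product must be 1, so the missing rate is 1 / 0.5090868667582 ≈ 1.964301.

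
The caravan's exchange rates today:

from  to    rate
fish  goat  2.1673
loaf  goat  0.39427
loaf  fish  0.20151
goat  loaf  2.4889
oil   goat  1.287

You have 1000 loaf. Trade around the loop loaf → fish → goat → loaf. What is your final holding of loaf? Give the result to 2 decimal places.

1086.98

1000 loaf × 0.20151 = 201.51 fish
201.51 fish × 2.1673 = 436.732623 goat
436.732623 goat × 2.4889 = 1086.9838253847 loaf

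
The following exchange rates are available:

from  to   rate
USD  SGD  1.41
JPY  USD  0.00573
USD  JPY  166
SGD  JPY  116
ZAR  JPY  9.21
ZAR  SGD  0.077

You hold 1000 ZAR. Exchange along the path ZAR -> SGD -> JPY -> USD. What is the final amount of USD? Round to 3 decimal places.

1000 ZAR × 0.077 = 77 SGD
77 SGD × 116 = 8932 JPY
8932 JPY × 0.00573 = 51.18036 USD

51.180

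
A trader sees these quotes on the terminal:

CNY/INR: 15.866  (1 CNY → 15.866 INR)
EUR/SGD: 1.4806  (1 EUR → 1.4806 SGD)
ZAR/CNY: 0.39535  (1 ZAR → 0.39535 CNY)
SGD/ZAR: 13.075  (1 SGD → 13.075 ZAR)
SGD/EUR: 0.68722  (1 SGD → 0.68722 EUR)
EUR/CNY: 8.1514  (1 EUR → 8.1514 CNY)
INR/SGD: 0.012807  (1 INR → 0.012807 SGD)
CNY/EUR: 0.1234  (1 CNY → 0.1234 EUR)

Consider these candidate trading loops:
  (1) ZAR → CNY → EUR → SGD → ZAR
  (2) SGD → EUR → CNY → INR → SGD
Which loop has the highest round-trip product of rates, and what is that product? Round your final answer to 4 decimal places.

(1) 0.39535 × 0.1234 × 1.4806 × 13.075 = 0.94444
(2) 0.68722 × 8.1514 × 15.866 × 0.012807 = 1.13826
Highest is cycle (2) at 1.1383 (>1, arbitrage).

1.1383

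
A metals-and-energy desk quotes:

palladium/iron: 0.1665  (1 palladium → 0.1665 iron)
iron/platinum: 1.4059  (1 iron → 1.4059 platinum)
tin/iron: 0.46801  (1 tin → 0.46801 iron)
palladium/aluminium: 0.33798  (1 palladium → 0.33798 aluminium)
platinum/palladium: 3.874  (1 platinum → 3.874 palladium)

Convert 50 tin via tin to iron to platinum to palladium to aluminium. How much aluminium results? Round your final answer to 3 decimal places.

43.075

50 tin × 0.46801 = 23.4005 iron
23.4005 iron × 1.4059 = 32.89876295 platinum
32.89876295 platinum × 3.874 = 127.4498076683 palladium
127.4498076683 palladium × 0.33798 = 43.075485995732034 aluminium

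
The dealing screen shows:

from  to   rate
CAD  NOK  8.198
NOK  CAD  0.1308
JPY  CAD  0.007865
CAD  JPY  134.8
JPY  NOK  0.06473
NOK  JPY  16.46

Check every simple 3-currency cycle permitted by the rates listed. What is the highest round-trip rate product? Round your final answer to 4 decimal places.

NOK→CAD→JPY→NOK: 0.1308 × 134.8 × 0.06473 = 1.14131
NOK→JPY→CAD→NOK: 16.46 × 0.007865 × 8.198 = 1.06130
Maximum is NOK→CAD→JPY→NOK at 1.1413; arbitrage exists.

1.1413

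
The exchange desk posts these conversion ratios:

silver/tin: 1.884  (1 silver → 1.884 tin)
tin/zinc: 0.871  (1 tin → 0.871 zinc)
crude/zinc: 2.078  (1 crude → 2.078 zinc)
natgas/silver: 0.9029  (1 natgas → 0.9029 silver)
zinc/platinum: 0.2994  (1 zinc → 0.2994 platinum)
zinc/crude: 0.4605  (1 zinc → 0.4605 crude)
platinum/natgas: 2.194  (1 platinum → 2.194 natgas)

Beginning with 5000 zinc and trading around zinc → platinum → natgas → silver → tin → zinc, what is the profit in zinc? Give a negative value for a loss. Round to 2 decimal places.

5000 zinc × 0.2994 = 1497 platinum
1497 platinum × 2.194 = 3284.418 natgas
3284.418 natgas × 0.9029 = 2965.5010122 silver
2965.5010122 silver × 1.884 = 5587.0039069848 tin
5587.0039069848 tin × 0.871 = 4866.2804029837608 zinc
Net change: 4866.2804029837608 − 5000 = -133.7195970162392 zinc

-133.72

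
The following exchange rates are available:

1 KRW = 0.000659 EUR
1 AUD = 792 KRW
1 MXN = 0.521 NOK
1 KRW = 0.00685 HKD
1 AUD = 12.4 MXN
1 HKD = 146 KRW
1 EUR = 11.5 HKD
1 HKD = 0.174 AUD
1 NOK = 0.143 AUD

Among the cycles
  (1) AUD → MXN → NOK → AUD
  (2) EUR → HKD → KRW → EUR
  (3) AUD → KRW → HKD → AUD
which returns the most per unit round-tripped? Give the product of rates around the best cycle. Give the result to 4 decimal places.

1.1065

(1) 12.4 × 0.521 × 0.143 = 0.92384
(2) 11.5 × 146 × 0.000659 = 1.10646
(3) 792 × 0.00685 × 0.174 = 0.94398
Highest is cycle (2) at 1.1065 (>1, arbitrage).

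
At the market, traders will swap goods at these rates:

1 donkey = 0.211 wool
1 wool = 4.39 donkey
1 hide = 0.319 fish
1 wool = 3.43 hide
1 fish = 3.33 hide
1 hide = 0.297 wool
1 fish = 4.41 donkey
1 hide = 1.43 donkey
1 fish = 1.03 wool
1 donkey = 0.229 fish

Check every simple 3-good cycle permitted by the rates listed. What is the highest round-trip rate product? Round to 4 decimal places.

1.1270

hide→fish→wool→hide: 0.319 × 1.03 × 3.43 = 1.12700
hide→donkey→fish→hide: 1.43 × 0.229 × 3.33 = 1.09048
donkey→fish→wool→donkey: 0.229 × 1.03 × 4.39 = 1.03547
hide→donkey→wool→hide: 1.43 × 0.211 × 3.43 = 1.03493
Maximum is hide→fish→wool→hide at 1.1270; arbitrage exists.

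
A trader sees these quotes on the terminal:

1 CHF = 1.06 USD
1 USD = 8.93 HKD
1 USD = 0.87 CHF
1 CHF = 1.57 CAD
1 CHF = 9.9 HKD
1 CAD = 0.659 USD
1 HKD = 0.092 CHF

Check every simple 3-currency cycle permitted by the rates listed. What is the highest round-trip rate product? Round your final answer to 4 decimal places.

USD→CHF→CAD→USD: 0.87 × 1.57 × 0.659 = 0.90013
USD→HKD→CHF→USD: 8.93 × 0.092 × 1.06 = 0.87085
Maximum is USD→CHF→CAD→USD at 0.9001; no arbitrage — every cycle loses value.

0.9001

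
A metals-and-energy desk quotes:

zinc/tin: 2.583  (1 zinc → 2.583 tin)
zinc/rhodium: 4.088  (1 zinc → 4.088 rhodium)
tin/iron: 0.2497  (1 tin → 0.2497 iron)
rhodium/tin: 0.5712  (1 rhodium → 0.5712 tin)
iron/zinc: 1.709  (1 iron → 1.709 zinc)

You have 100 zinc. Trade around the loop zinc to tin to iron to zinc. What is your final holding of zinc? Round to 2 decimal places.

100 zinc × 2.583 = 258.3 tin
258.3 tin × 0.2497 = 64.49751 iron
64.49751 iron × 1.709 = 110.22624459 zinc

110.23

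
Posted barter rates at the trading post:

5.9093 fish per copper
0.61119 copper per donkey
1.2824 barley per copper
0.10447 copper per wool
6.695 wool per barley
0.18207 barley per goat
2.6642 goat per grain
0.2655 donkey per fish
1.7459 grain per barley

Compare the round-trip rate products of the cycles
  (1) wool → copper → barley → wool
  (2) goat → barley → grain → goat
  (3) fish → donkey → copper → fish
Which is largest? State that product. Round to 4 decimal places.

0.9589

(1) 0.10447 × 1.2824 × 6.695 = 0.89694
(2) 0.18207 × 1.7459 × 2.6642 = 0.84689
(3) 0.2655 × 0.61119 × 5.9093 = 0.95891
Highest is cycle (3) at 0.9589 (≤1, no arbitrage).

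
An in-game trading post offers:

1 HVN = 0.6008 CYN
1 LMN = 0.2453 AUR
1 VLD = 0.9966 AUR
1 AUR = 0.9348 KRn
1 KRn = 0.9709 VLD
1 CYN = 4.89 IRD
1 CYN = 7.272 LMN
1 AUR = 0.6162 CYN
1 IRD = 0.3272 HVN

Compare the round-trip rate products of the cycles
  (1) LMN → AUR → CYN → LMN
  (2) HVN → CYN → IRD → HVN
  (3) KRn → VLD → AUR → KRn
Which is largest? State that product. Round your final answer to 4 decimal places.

(1) 0.2453 × 0.6162 × 7.272 = 1.09919
(2) 0.6008 × 4.89 × 0.3272 = 0.96128
(3) 0.9709 × 0.9966 × 0.9348 = 0.90451
Highest is cycle (1) at 1.0992 (>1, arbitrage).

1.0992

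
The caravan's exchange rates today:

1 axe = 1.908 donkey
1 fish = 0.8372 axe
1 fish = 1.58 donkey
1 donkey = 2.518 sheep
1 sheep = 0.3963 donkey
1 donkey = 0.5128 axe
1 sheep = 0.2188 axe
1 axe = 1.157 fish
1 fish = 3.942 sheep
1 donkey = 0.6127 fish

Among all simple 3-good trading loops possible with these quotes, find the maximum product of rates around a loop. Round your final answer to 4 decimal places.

donkey→sheep→axe→donkey: 2.518 × 0.2188 × 1.908 = 1.05119
fish→sheep→axe→fish: 3.942 × 0.2188 × 1.157 = 0.99792
donkey→fish→axe→donkey: 0.6127 × 0.8372 × 1.908 = 0.97871
donkey→fish→sheep→donkey: 0.6127 × 3.942 × 0.3963 = 0.95717
donkey→axe→fish→donkey: 0.5128 × 1.157 × 1.58 = 0.93743
Maximum is donkey→sheep→axe→donkey at 1.0512; arbitrage exists.

1.0512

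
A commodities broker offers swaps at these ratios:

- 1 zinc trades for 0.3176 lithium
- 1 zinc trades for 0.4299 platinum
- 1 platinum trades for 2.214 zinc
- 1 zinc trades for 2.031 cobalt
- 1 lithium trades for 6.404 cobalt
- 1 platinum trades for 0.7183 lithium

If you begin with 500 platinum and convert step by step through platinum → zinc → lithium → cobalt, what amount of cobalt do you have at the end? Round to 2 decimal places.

500 platinum × 2.214 = 1107 zinc
1107 zinc × 0.3176 = 351.5832 lithium
351.5832 lithium × 6.404 = 2251.5388128 cobalt

2251.54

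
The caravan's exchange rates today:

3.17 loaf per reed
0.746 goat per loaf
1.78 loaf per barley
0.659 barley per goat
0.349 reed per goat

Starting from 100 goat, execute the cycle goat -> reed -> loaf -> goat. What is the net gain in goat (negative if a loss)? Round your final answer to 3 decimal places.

100 goat × 0.349 = 34.9 reed
34.9 reed × 3.17 = 110.633 loaf
110.633 loaf × 0.746 = 82.532218 goat
Net change: 82.532218 − 100 = -17.467782 goat

-17.468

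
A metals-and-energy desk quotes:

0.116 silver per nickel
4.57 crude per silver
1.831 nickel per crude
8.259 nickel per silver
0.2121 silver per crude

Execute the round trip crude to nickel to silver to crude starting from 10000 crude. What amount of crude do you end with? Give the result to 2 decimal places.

9706.50

10000 crude × 1.831 = 18310 nickel
18310 nickel × 0.116 = 2123.96 silver
2123.96 silver × 4.57 = 9706.4972 crude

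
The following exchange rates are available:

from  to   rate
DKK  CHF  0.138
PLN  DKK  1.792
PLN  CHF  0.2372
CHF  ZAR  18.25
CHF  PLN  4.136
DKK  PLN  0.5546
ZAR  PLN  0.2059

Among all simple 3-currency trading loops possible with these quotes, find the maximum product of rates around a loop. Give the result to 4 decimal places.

CHF→PLN→DKK→CHF: 4.136 × 1.792 × 0.138 = 1.02282
CHF→ZAR→PLN→CHF: 18.25 × 0.2059 × 0.2372 = 0.89132
Maximum is CHF→PLN→DKK→CHF at 1.0228; arbitrage exists.

1.0228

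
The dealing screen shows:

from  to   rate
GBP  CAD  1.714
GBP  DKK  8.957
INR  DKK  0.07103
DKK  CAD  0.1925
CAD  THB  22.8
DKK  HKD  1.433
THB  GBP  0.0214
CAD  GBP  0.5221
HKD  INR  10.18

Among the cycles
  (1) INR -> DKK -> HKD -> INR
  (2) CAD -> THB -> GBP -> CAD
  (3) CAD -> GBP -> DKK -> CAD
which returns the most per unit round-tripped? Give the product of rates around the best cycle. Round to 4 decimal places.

1.0362

(1) 0.07103 × 1.433 × 10.18 = 1.03618
(2) 22.8 × 0.0214 × 1.714 = 0.83629
(3) 0.5221 × 8.957 × 0.1925 = 0.90022
Highest is cycle (1) at 1.0362 (>1, arbitrage).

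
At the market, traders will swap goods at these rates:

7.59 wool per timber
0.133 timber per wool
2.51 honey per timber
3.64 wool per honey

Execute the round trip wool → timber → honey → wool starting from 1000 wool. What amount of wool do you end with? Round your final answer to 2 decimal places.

1000 wool × 0.133 = 133 timber
133 timber × 2.51 = 333.83 honey
333.83 honey × 3.64 = 1215.1412 wool

1215.14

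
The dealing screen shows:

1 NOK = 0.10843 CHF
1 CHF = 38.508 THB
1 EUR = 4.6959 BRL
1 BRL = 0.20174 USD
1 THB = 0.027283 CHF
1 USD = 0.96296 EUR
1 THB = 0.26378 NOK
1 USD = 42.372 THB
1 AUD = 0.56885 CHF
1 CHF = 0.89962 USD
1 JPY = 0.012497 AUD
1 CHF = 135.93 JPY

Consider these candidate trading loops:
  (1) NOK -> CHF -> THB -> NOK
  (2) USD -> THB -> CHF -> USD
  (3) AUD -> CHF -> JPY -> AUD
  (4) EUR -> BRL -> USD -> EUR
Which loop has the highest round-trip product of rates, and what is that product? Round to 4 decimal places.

1.1014

(1) 0.10843 × 38.508 × 0.26378 = 1.10139
(2) 42.372 × 0.027283 × 0.89962 = 1.03999
(3) 0.56885 × 135.93 × 0.012497 = 0.96632
(4) 4.6959 × 0.20174 × 0.96296 = 0.91226
Highest is cycle (1) at 1.1014 (>1, arbitrage).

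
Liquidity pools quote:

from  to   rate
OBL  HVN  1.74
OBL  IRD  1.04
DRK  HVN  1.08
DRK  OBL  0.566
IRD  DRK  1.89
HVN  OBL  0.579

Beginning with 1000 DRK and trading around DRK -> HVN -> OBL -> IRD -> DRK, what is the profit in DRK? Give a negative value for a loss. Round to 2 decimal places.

1000 DRK × 1.08 = 1080 HVN
1080 HVN × 0.579 = 625.32 OBL
625.32 OBL × 1.04 = 650.3328 IRD
650.3328 IRD × 1.89 = 1229.128992 DRK
Net change: 1229.128992 − 1000 = 229.128992 DRK

229.13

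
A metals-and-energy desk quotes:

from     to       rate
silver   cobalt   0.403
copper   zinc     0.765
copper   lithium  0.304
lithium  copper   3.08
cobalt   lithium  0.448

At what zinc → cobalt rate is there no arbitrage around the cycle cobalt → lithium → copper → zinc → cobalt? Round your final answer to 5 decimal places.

Known legs of the cycle: 0.448 × 3.08 × 0.765 = 1.0555776
For no arbitrage the full-cycle product must be 1, so the missing rate is 1 / 1.0555776 ≈ 0.9473486.

0.94735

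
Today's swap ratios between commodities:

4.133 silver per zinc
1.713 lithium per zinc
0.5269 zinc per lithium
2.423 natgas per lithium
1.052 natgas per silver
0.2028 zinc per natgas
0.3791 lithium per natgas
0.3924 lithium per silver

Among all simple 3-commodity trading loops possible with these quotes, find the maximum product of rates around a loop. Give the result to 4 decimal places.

zinc→silver→natgas→zinc: 4.133 × 1.052 × 0.2028 = 0.88176
lithium→zinc→silver→lithium: 0.5269 × 4.133 × 0.3924 = 0.85452
lithium→natgas→zinc→lithium: 2.423 × 0.2028 × 1.713 = 0.84174
Maximum is zinc→silver→natgas→zinc at 0.8818; no arbitrage — every cycle loses value.

0.8818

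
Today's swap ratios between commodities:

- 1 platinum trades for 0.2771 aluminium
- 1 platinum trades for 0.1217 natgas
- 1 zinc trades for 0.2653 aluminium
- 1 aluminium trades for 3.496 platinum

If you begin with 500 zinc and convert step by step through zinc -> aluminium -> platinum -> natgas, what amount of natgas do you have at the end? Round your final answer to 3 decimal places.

500 zinc × 0.2653 = 132.65 aluminium
132.65 aluminium × 3.496 = 463.7444 platinum
463.7444 platinum × 0.1217 = 56.43769348 natgas

56.438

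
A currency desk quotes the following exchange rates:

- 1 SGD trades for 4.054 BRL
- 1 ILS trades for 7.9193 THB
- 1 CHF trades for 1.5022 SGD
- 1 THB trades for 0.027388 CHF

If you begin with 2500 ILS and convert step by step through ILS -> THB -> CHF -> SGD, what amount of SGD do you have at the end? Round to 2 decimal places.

2500 ILS × 7.9193 = 19798.25 THB
19798.25 THB × 0.027388 = 542.234471 CHF
542.234471 CHF × 1.5022 = 814.5446223362 SGD

814.54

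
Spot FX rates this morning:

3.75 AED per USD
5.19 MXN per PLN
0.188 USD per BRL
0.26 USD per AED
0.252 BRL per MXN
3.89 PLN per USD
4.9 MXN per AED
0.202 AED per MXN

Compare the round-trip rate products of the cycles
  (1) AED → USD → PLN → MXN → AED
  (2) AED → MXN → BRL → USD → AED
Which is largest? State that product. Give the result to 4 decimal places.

(1) 0.26 × 3.89 × 5.19 × 0.202 = 1.06033
(2) 4.9 × 0.252 × 0.188 × 3.75 = 0.87053
Highest is cycle (1) at 1.0603 (>1, arbitrage).

1.0603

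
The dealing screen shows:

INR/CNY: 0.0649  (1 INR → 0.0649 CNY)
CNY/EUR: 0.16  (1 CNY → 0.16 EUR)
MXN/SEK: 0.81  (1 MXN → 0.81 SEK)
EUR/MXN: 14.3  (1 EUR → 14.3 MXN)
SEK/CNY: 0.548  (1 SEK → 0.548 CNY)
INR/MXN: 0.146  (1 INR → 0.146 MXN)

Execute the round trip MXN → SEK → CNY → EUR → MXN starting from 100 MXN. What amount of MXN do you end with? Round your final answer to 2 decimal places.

100 MXN × 0.81 = 81 SEK
81 SEK × 0.548 = 44.388 CNY
44.388 CNY × 0.16 = 7.10208 EUR
7.10208 EUR × 14.3 = 101.559744 MXN

101.56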